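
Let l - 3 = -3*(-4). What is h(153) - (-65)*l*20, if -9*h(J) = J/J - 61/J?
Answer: 26851408/1377 ≈ 19500.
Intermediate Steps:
l = 15 (l = 3 - 3*(-4) = 3 + 12 = 15)
h(J) = -⅑ + 61/(9*J) (h(J) = -(J/J - 61/J)/9 = -(1 - 61/J)/9 = -⅑ + 61/(9*J))
h(153) - (-65)*l*20 = (⅑)*(61 - 1*153)/153 - (-65)*15*20 = (⅑)*(1/153)*(61 - 153) - (-65)*300 = (⅑)*(1/153)*(-92) - 1*(-19500) = -92/1377 + 19500 = 26851408/1377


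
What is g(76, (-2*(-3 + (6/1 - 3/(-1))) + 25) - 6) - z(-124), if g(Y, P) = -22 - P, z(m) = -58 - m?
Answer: -95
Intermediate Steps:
g(76, (-2*(-3 + (6/1 - 3/(-1))) + 25) - 6) - z(-124) = (-22 - ((-2*(-3 + (6/1 - 3/(-1))) + 25) - 6)) - (-58 - 1*(-124)) = (-22 - ((-2*(-3 + (6*1 - 3*(-1))) + 25) - 6)) - (-58 + 124) = (-22 - ((-2*(-3 + (6 + 3)) + 25) - 6)) - 1*66 = (-22 - ((-2*(-3 + 9) + 25) - 6)) - 66 = (-22 - ((-2*6 + 25) - 6)) - 66 = (-22 - ((-12 + 25) - 6)) - 66 = (-22 - (13 - 6)) - 66 = (-22 - 1*7) - 66 = (-22 - 7) - 66 = -29 - 66 = -95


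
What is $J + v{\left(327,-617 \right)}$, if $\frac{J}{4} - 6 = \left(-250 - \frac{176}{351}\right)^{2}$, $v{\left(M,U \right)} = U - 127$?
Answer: $\frac{30835221184}{123201} \approx 2.5028 \cdot 10^{5}$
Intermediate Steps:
$v{\left(M,U \right)} = -127 + U$ ($v{\left(M,U \right)} = U - 127 = -127 + U$)
$J = \frac{30926882728}{123201}$ ($J = 24 + 4 \left(-250 - \frac{176}{351}\right)^{2} = 24 + 4 \left(- \frac{87926}{351}\right)^{2} = 24 + 4 \cdot \frac{7730981476}{123201} = 24 + \frac{30923925904}{123201} = \frac{30926882728}{123201} \approx 2.5103 \cdot 10^{5}$)
$J + v{\left(327,-617 \right)} = \frac{30926882728}{123201} - 744 = \frac{30835221184}{123201}$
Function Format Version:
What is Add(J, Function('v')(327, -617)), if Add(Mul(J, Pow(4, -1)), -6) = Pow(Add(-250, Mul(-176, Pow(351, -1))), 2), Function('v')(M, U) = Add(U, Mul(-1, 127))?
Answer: Rational(30835221184, 123201) ≈ 2.5028e+5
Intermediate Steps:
Function('v')(M, U) = Add(-127, U) (Function('v')(M, U) = Add(U, -127) = Add(-127, U))
J = Rational(30926882728, 123201) (J = Add(24, Mul(4, Pow(Add(-250, Mul(-176, Pow(351, -1))), 2))) = Add(24, Mul(4, Pow(Add(-250, Mul(-176, Rational(1, 351))), 2))) = Add(24, Mul(4, Pow(Add(-250, Rational(-176, 351)), 2))) = Add(24, Mul(4, Pow(Rational(-87926, 351), 2))) = Add(24, Mul(4, Rational(7730981476, 123201))) = Add(24, Rational(30923925904, 123201)) = Rational(30926882728, 123201) ≈ 2.5103e+5)
Add(J, Function('v')(327, -617)) = Add(Rational(30926882728, 123201), Add(-127, -617)) = Add(Rational(30926882728, 123201), -744) = Rational(30835221184, 123201)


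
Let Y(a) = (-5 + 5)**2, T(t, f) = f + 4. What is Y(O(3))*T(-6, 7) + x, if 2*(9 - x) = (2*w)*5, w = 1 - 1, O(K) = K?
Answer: 9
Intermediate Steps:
T(t, f) = 4 + f
w = 0
Y(a) = 0 (Y(a) = 0**2 = 0)
x = 9 (x = 9 - 2*0*5/2 = 9 - 0*5 = 9 - 1/2*0 = 9 + 0 = 9)
Y(O(3))*T(-6, 7) + x = 0*(4 + 7) + 9 = 0*11 + 9 = 0 + 9 = 9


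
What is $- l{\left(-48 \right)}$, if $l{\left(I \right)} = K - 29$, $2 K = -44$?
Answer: $51$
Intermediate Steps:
$K = -22$ ($K = \frac{1}{2} \left(-44\right) = -22$)
$l{\left(I \right)} = -51$ ($l{\left(I \right)} = -22 - 29 = -51$)
$- l{\left(-48 \right)} = \left(-1\right) \left(-51\right) = 51$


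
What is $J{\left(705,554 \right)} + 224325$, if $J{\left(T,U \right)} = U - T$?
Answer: $224174$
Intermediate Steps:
$J{\left(705,554 \right)} + 224325 = \left(554 - 705\right) + 224325 = -151 + 224325 = 224174$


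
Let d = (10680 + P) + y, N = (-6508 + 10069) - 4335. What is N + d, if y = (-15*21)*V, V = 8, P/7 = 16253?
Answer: 121157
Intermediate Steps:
P = 113771 (P = 7*16253 = 113771)
y = -2520 (y = -15*21*8 = -315*8 = -2520)
N = -774 (N = 3561 - 4335 = -774)
d = 121931 (d = (10680 + 113771) - 2520 = 124451 - 2520 = 121931)
N + d = -774 + 121931 = 121157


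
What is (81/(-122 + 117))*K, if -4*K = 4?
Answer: 81/5 ≈ 16.200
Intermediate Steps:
K = -1 (K = -¼*4 = -1)
(81/(-122 + 117))*K = (81/(-122 + 117))*(-1) = (81/(-5))*(-1) = (81*(-⅕))*(-1) = -81/5*(-1) = 81/5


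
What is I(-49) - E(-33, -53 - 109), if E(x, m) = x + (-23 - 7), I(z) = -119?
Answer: -56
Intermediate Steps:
E(x, m) = -30 + x (E(x, m) = x - 30 = -30 + x)
I(-49) - E(-33, -53 - 109) = -119 - (-30 - 33) = -119 - 1*(-63) = -119 + 63 = -56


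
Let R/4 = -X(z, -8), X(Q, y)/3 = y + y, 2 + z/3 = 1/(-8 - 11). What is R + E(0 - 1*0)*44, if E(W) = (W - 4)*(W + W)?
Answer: 192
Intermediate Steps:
E(W) = 2*W*(-4 + W) (E(W) = (-4 + W)*(2*W) = 2*W*(-4 + W))
z = -117/19 (z = -6 + 3/(-8 - 11) = -6 + 3/(-19) = -6 + 3*(-1/19) = -6 - 3/19 = -117/19 ≈ -6.1579)
X(Q, y) = 6*y (X(Q, y) = 3*(y + y) = 3*(2*y) = 6*y)
R = 192 (R = 4*(-6*(-8)) = 4*(-1*(-48)) = 4*48 = 192)
R + E(0 - 1*0)*44 = 192 + (2*(0 - 1*0)*(-4 + (0 - 1*0)))*44 = 192 + (2*(0 + 0)*(-4 + (0 + 0)))*44 = 192 + (2*0*(-4 + 0))*44 = 192 + (2*0*(-4))*44 = 192 + 0*44 = 192 + 0 = 192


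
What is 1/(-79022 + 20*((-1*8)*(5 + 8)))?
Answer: -1/81102 ≈ -1.2330e-5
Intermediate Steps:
1/(-79022 + 20*((-1*8)*(5 + 8))) = 1/(-79022 + 20*(-8*13)) = 1/(-79022 + 20*(-104)) = 1/(-79022 - 2080) = 1/(-81102) = -1/81102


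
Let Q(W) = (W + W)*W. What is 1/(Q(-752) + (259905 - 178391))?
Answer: 1/1212522 ≈ 8.2473e-7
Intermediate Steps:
Q(W) = 2*W**2 (Q(W) = (2*W)*W = 2*W**2)
1/(Q(-752) + (259905 - 178391)) = 1/(2*(-752)**2 + (259905 - 178391)) = 1/(2*565504 + 81514) = 1/(1131008 + 81514) = 1/1212522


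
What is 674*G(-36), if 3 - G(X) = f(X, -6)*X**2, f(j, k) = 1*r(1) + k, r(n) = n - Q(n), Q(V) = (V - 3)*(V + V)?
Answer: 875526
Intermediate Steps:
Q(V) = 2*V*(-3 + V) (Q(V) = (-3 + V)*(2*V) = 2*V*(-3 + V))
r(n) = n - 2*n*(-3 + n)
f(j, k) = 5 + k (f(j, k) = 1*(1*(7 - 2*1)) + k = 1*(1*(7 - 2)) + k = 1*(1*5) + k = 1*5 + k = 5 + k)
G(X) = 3 + X**2 (G(X) = 3 - (5 - 6)*X**2 = 3 - (-1)*X**2 = 3 + X**2)
674*G(-36) = 674*(3 + (-36)**2) = 674*(3 + 1296) = 674*1299 = 875526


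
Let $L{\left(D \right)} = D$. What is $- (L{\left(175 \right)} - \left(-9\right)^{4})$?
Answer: $6386$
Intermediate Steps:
$- (L{\left(175 \right)} - \left(-9\right)^{4}) = - (175 - \left(-9\right)^{4}) = - (175 - 6561) = \left(-1\right) \left(-6386\right) = 6386$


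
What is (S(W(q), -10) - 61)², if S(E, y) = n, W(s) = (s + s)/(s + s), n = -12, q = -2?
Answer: 5329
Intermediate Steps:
W(s) = 1 (W(s) = (2*s)/((2*s)) = (2*s)*(1/(2*s)) = 1)
S(E, y) = -12
(S(W(q), -10) - 61)² = (-12 - 61)² = (-73)² = 5329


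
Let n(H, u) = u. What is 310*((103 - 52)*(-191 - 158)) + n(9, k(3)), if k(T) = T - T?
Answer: -5517690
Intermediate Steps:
k(T) = 0
310*((103 - 52)*(-191 - 158)) + n(9, k(3)) = 310*((103 - 52)*(-191 - 158)) + 0 = 310*(51*(-349)) + 0 = 310*(-17799) + 0 = -5517690 + 0 = -5517690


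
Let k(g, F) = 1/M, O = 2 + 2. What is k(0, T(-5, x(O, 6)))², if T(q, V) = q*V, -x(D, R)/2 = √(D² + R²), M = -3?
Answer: ⅑ ≈ 0.11111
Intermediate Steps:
O = 4
x(D, R) = -2*√(D² + R²)
T(q, V) = V*q
k(g, F) = -⅓ (k(g, F) = 1/(-3) = -⅓)
k(0, T(-5, x(O, 6)))² = (-⅓)² = ⅑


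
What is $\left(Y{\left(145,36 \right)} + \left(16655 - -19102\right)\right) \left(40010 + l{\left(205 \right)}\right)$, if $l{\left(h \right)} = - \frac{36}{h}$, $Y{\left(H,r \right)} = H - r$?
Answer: $\frac{294173434124}{205} \approx 1.435 \cdot 10^{9}$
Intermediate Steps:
$\left(Y{\left(145,36 \right)} + \left(16655 - -19102\right)\right) \left(40010 + l{\left(205 \right)}\right) = \left(\left(145 - 36\right) + \left(16655 - -19102\right)\right) \left(40010 - \frac{36}{205}\right) = \left(\left(145 - 36\right) + \left(16655 + 19102\right)\right) \left(40010 - \frac{36}{205}\right) = \left(109 + 35757\right) \left(40010 - \frac{36}{205}\right) = 35866 \cdot \frac{8202014}{205} = \frac{294173434124}{205}$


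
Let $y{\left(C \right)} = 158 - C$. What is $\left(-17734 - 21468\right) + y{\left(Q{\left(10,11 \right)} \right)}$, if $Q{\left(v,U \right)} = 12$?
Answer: $-39056$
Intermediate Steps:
$\left(-17734 - 21468\right) + y{\left(Q{\left(10,11 \right)} \right)} = \left(-17734 - 21468\right) + \left(158 - 12\right) = -39202 + \left(158 - 12\right) = -39202 + 146 = -39056$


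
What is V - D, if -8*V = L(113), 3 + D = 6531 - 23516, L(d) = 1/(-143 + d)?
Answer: 4077121/240 ≈ 16988.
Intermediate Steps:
D = -16988 (D = -3 + (6531 - 23516) = -3 - 16985 = -16988)
V = 1/240 (V = -1/(8*(-143 + 113)) = -⅛/(-30) = -⅛*(-1/30) = 1/240 ≈ 0.0041667)
V - D = 1/240 - 1*(-16988) = 1/240 + 16988 = 4077121/240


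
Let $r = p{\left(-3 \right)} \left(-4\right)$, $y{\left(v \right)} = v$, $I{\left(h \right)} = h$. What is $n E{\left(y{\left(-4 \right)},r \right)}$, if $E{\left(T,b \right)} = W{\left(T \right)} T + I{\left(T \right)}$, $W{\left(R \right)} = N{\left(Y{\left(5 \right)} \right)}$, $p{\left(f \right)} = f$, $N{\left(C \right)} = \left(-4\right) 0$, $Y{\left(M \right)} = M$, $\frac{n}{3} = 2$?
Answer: $-24$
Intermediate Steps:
$n = 6$ ($n = 3 \cdot 2 = 6$)
$N{\left(C \right)} = 0$
$W{\left(R \right)} = 0$
$r = 12$ ($r = \left(-3\right) \left(-4\right) = 12$)
$E{\left(T,b \right)} = T$ ($E{\left(T,b \right)} = 0 T + T = 0 + T = T$)
$n E{\left(y{\left(-4 \right)},r \right)} = 6 \left(-4\right) = -24$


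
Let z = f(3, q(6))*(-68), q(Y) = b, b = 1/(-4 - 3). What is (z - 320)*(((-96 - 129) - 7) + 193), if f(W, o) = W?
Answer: 20436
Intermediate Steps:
b = -⅐ (b = 1/(-7) = -⅐ ≈ -0.14286)
q(Y) = -⅐
z = -204 (z = 3*(-68) = -204)
(z - 320)*(((-96 - 129) - 7) + 193) = (-204 - 320)*(((-96 - 129) - 7) + 193) = -524*((-225 - 7) + 193) = -524*(-232 + 193) = -524*(-39) = 20436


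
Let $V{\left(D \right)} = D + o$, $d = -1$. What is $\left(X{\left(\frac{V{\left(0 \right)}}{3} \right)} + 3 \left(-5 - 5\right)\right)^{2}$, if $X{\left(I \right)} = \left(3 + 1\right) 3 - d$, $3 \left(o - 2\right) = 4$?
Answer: $289$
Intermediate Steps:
$o = \frac{10}{3}$ ($o = 2 + \frac{1}{3} \cdot 4 = 2 + \frac{4}{3} = \frac{10}{3} \approx 3.3333$)
$V{\left(D \right)} = \frac{10}{3} + D$ ($V{\left(D \right)} = D + \frac{10}{3} = \frac{10}{3} + D$)
$X{\left(I \right)} = 13$ ($X{\left(I \right)} = \left(3 + 1\right) 3 - -1 = 4 \cdot 3 + 1 = 12 + 1 = 13$)
$\left(X{\left(\frac{V{\left(0 \right)}}{3} \right)} + 3 \left(-5 - 5\right)\right)^{2} = \left(13 + 3 \left(-5 - 5\right)\right)^{2} = \left(13 + 3 \left(-10\right)\right)^{2} = \left(13 - 30\right)^{2} = \left(-17\right)^{2} = 289$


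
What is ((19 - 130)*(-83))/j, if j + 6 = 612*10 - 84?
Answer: 3071/2010 ≈ 1.5279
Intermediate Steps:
j = 6030 (j = -6 + (612*10 - 84) = -6 + (6120 - 84) = -6 + 6036 = 6030)
((19 - 130)*(-83))/j = ((19 - 130)*(-83))/6030 = -111*(-83)*(1/6030) = 9213*(1/6030) = 3071/2010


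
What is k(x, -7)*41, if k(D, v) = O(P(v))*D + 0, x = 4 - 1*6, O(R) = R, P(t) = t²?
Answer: -4018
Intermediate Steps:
x = -2 (x = 4 - 6 = -2)
k(D, v) = D*v² (k(D, v) = v²*D + 0 = D*v² + 0 = D*v²)
k(x, -7)*41 = -2*(-7)²*41 = -2*49*41 = -98*41 = -4018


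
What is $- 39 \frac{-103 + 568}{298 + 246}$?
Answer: $- \frac{18135}{544} \approx -33.336$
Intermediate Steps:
$- 39 \frac{-103 + 568}{298 + 246} = - 39 \cdot \frac{465}{544} = - 39 \cdot 465 \cdot \frac{1}{544} = \left(-39\right) \frac{465}{544} = - \frac{18135}{544}$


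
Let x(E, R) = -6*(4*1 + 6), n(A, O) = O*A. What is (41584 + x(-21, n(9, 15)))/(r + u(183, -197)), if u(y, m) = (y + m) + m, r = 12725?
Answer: 20762/6257 ≈ 3.3182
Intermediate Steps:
n(A, O) = A*O
x(E, R) = -60 (x(E, R) = -6*(4 + 6) = -6*10 = -60)
u(y, m) = y + 2*m (u(y, m) = (m + y) + m = y + 2*m)
(41584 + x(-21, n(9, 15)))/(r + u(183, -197)) = (41584 - 60)/(12725 + (183 + 2*(-197))) = 41524/(12725 + (183 - 394)) = 41524/(12725 - 211) = 41524/12514 = 41524*(1/12514) = 20762/6257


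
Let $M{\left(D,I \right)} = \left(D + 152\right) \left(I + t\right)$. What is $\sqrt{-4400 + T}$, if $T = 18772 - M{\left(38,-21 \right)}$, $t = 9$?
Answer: $2 \sqrt{4163} \approx 129.04$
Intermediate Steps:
$M{\left(D,I \right)} = \left(9 + I\right) \left(152 + D\right)$ ($M{\left(D,I \right)} = \left(D + 152\right) \left(I + 9\right) = \left(152 + D\right) \left(9 + I\right) = \left(9 + I\right) \left(152 + D\right)$)
$T = 21052$ ($T = 18772 - \left(1368 + 9 \cdot 38 + 152 \left(-21\right) + 38 \left(-21\right)\right) = 18772 - \left(1368 + 342 - 3192 - 798\right) = 18772 - -2280 = 18772 + 2280 = 21052$)
$\sqrt{-4400 + T} = \sqrt{-4400 + 21052} = \sqrt{16652} = 2 \sqrt{4163}$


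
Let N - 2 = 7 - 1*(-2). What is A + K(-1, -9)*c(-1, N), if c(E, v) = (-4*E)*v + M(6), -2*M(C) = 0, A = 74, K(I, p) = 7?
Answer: 382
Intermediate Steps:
M(C) = 0 (M(C) = -½*0 = 0)
N = 11 (N = 2 + (7 - 1*(-2)) = 2 + (7 + 2) = 2 + 9 = 11)
c(E, v) = -4*E*v (c(E, v) = (-4*E)*v + 0 = -4*E*v + 0 = -4*E*v)
A + K(-1, -9)*c(-1, N) = 74 + 7*(-4*(-1)*11) = 74 + 7*44 = 74 + 308 = 382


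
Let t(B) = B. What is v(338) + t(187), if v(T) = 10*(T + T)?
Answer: 6947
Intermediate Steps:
v(T) = 20*T (v(T) = 10*(2*T) = 20*T)
v(338) + t(187) = 20*338 + 187 = 6760 + 187 = 6947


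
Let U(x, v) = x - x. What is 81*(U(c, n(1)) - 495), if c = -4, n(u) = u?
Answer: -40095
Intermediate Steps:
U(x, v) = 0
81*(U(c, n(1)) - 495) = 81*(0 - 495) = 81*(-495) = -40095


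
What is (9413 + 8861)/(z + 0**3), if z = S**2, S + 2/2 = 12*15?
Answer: 18274/32041 ≈ 0.57033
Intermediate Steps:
S = 179 (S = -1 + 12*15 = -1 + 180 = 179)
z = 32041 (z = 179**2 = 32041)
(9413 + 8861)/(z + 0**3) = (9413 + 8861)/(32041 + 0**3) = 18274/(32041 + 0) = 18274/32041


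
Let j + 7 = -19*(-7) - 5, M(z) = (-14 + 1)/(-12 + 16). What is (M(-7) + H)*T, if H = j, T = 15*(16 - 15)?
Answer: 7065/4 ≈ 1766.3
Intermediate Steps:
M(z) = -13/4
T = 15 (T = 15*1 = 15)
j = 121 (j = -7 + (-19*(-7) - 5) = -7 + (133 - 5) = -7 + 128 = 121)
H = 121
(M(-7) + H)*T = (-13/4 + 121)*15 = (471/4)*15 = 7065/4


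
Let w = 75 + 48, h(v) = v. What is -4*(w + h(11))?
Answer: -536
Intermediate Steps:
w = 123
-4*(w + h(11)) = -4*(123 + 11) = -4*134 = -536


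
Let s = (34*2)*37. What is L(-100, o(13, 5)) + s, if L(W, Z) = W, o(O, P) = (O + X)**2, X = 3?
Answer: 2416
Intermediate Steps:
o(O, P) = (3 + O)**2 (o(O, P) = (O + 3)**2 = (3 + O)**2)
s = 2516 (s = 68*37 = 2516)
L(-100, o(13, 5)) + s = -100 + 2516 = 2416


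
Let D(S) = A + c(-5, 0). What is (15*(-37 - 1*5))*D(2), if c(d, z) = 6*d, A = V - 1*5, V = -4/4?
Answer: 22680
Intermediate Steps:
V = -1 (V = -4*¼ = -1)
A = -6 (A = -1 - 1*5 = -1 - 5 = -6)
D(S) = -36 (D(S) = -6 + 6*(-5) = -6 - 30 = -36)
(15*(-37 - 1*5))*D(2) = (15*(-37 - 1*5))*(-36) = (15*(-37 - 5))*(-36) = (15*(-42))*(-36) = -630*(-36) = 22680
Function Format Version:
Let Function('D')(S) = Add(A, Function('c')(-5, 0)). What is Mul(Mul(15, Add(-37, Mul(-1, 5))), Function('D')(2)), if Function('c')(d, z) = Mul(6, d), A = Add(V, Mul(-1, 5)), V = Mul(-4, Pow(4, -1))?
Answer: 22680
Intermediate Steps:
V = -1 (V = Mul(-4, Rational(1, 4)) = -1)
A = -6 (A = Add(-1, Mul(-1, 5)) = Add(-1, -5) = -6)
Function('D')(S) = -36 (Function('D')(S) = Add(-6, Mul(6, -5)) = Add(-6, -30) = -36)
Mul(Mul(15, Add(-37, Mul(-1, 5))), Function('D')(2)) = Mul(Mul(15, Add(-37, Mul(-1, 5))), -36) = Mul(Mul(15, Add(-37, -5)), -36) = Mul(Mul(15, -42), -36) = Mul(-630, -36) = 22680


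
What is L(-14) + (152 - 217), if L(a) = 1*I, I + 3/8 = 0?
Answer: -523/8 ≈ -65.375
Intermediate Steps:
I = -3/8 (I = -3/8 + 0 = -3/8 ≈ -0.37500)
L(a) = -3/8 (L(a) = 1*(-3/8) = -3/8)
L(-14) + (152 - 217) = -3/8 + (152 - 217) = -3/8 - 65 = -523/8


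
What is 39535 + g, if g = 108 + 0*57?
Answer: 39643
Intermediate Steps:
g = 108 (g = 108 + 0 = 108)
39535 + g = 39535 + 108 = 39643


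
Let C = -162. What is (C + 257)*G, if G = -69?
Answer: -6555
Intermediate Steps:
(C + 257)*G = (-162 + 257)*(-69) = 95*(-69) = -6555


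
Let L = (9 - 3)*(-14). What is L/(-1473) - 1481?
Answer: -727143/491 ≈ -1480.9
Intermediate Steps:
L = -84 (L = 6*(-14) = -84)
L/(-1473) - 1481 = -84/(-1473) - 1481 = -1/1473*(-84) - 1481 = 28/491 - 1481 = -727143/491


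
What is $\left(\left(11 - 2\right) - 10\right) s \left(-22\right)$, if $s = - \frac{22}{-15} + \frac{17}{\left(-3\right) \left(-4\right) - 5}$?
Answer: $\frac{8998}{105} \approx 85.695$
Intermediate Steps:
$s = \frac{409}{105}$ ($s = \left(-22\right) \left(- \frac{1}{15}\right) + \frac{17}{12 - 5} = \frac{22}{15} + \frac{17}{7} = \frac{409}{105} \approx 3.8952$)
$\left(\left(11 - 2\right) - 10\right) s \left(-22\right) = \left(\left(11 - 2\right) - 10\right) \frac{409}{105} \left(-22\right) = \left(9 - 10\right) \frac{409}{105} \left(-22\right) = \left(-1\right) \frac{409}{105} \left(-22\right) = \left(- \frac{409}{105}\right) \left(-22\right) = \frac{8998}{105}$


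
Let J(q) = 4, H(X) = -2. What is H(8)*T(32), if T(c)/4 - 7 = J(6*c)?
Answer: -88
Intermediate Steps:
T(c) = 44 (T(c) = 28 + 4*4 = 28 + 16 = 44)
H(8)*T(32) = -2*44 = -88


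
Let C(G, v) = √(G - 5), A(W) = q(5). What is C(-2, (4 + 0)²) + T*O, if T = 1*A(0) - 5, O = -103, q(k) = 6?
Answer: -103 + I*√7 ≈ -103.0 + 2.6458*I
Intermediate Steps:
A(W) = 6
C(G, v) = √(-5 + G)
T = 1 (T = 1*6 - 5 = 6 - 5 = 1)
C(-2, (4 + 0)²) + T*O = √(-5 - 2) + 1*(-103) = √(-7) - 103 = I*√7 - 103 = -103 + I*√7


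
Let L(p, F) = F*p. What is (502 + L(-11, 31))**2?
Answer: 25921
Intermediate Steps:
(502 + L(-11, 31))**2 = (502 + 31*(-11))**2 = (502 - 341)**2 = 161**2 = 25921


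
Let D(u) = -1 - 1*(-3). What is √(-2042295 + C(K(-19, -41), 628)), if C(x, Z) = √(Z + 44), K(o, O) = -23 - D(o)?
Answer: √(-2042295 + 4*√42) ≈ 1429.1*I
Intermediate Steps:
D(u) = 2 (D(u) = -1 + 3 = 2)
K(o, O) = -25 (K(o, O) = -23 - 1*2 = -23 - 2 = -25)
C(x, Z) = √(44 + Z)
√(-2042295 + C(K(-19, -41), 628)) = √(-2042295 + √(44 + 628)) = √(-2042295 + √672) = √(-2042295 + 4*√42)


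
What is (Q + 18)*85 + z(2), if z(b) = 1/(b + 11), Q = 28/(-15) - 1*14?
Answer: 7075/39 ≈ 181.41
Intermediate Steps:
Q = -238/15 (Q = 28*(-1/15) - 14 = -28/15 - 14 = -238/15 ≈ -15.867)
z(b) = 1/(11 + b)
(Q + 18)*85 + z(2) = (-238/15 + 18)*85 + 1/(11 + 2) = (32/15)*85 + 1/13 = 544/3 + 1/13 = 7075/39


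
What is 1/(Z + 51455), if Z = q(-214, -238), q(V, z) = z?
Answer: 1/51217 ≈ 1.9525e-5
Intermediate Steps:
Z = -238
1/(Z + 51455) = 1/(-238 + 51455) = 1/51217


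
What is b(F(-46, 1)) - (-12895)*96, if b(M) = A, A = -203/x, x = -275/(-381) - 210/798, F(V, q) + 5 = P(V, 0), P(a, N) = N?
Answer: 4108424883/3320 ≈ 1.2375e+6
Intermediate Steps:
F(V, q) = -5 (F(V, q) = -5 + 0 = -5)
x = 3320/7239 (x = -275*(-1/381) - 210*1/798 = 275/381 - 5/19 = 3320/7239 ≈ 0.45863)
A = -1469517/3320 (A = -203/3320/7239 = -203*7239/3320 = -1469517/3320 ≈ -442.63)
b(M) = -1469517/3320
b(F(-46, 1)) - (-12895)*96 = -1469517/3320 - (-12895)*96 = -1469517/3320 - 1*(-1237920) = -1469517/3320 + 1237920 = 4108424883/3320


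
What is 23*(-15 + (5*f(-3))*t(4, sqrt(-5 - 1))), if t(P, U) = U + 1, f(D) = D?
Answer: -690 - 345*I*sqrt(6) ≈ -690.0 - 845.07*I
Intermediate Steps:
t(P, U) = 1 + U
23*(-15 + (5*f(-3))*t(4, sqrt(-5 - 1))) = 23*(-15 + (5*(-3))*(1 + sqrt(-5 - 1))) = 23*(-15 - 15*(1 + sqrt(-6))) = 23*(-15 - 15*(1 + I*sqrt(6))) = 23*(-15 + (-15 - 15*I*sqrt(6))) = 23*(-30 - 15*I*sqrt(6)) = -690 - 345*I*sqrt(6)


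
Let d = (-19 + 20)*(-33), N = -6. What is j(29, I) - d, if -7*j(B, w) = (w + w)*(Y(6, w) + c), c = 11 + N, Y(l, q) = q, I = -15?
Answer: -69/7 ≈ -9.8571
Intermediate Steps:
c = 5 (c = 11 - 6 = 5)
d = -33 (d = 1*(-33) = -33)
j(B, w) = -2*w*(5 + w)/7 (j(B, w) = -(w + w)*(w + 5)/7 = -2*w*(5 + w)/7)
j(29, I) - d = -2/7*(-15)*(5 - 15) - 1*(-33) = -2/7*(-15)*(-10) + 33 = -300/7 + 33 = -69/7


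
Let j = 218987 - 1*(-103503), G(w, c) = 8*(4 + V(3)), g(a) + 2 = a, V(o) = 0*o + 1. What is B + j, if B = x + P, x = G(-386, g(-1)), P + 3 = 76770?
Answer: 399297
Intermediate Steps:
P = 76767 (P = -3 + 76770 = 76767)
V(o) = 1 (V(o) = 0 + 1 = 1)
g(a) = -2 + a
G(w, c) = 40 (G(w, c) = 8*(4 + 1) = 8*5 = 40)
x = 40
B = 76807 (B = 40 + 76767 = 76807)
j = 322490 (j = 218987 + 103503 = 322490)
B + j = 76807 + 322490 = 399297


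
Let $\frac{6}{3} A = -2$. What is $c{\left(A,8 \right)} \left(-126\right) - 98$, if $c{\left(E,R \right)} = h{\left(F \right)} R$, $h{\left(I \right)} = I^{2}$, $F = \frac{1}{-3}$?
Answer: $-210$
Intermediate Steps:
$F = - \frac{1}{3} \approx -0.33333$
$A = -1$ ($A = \frac{1}{2} \left(-2\right) = -1$)
$c{\left(E,R \right)} = \frac{R}{9}$ ($c{\left(E,R \right)} = \left(- \frac{1}{3}\right)^{2} R = \frac{R}{9}$)
$c{\left(A,8 \right)} \left(-126\right) - 98 = \frac{1}{9} \cdot 8 \left(-126\right) - 98 = \frac{8}{9} \left(-126\right) - 98 = -112 - 98 = -210$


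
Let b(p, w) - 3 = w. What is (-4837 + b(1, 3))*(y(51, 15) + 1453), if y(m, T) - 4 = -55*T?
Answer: -3053192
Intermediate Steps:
b(p, w) = 3 + w
y(m, T) = 4 - 55*T
(-4837 + b(1, 3))*(y(51, 15) + 1453) = (-4837 + (3 + 3))*((4 - 55*15) + 1453) = (-4837 + 6)*((4 - 825) + 1453) = -4831*(-821 + 1453) = -4831*632 = -3053192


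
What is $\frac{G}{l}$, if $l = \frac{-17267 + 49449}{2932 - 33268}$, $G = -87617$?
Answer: $\frac{1328974656}{16091} \approx 82591.0$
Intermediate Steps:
$l = - \frac{16091}{15168}$ ($l = \frac{32182}{-30336} = 32182 \left(- \frac{1}{30336}\right) = - \frac{16091}{15168} \approx -1.0609$)
$\frac{G}{l} = - \frac{87617}{- \frac{16091}{15168}} = \left(-87617\right) \left(- \frac{15168}{16091}\right) = \frac{1328974656}{16091}$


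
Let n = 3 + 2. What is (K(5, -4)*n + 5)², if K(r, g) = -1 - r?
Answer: 625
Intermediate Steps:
n = 5
(K(5, -4)*n + 5)² = ((-1 - 1*5)*5 + 5)² = ((-1 - 5)*5 + 5)² = (-6*5 + 5)² = (-30 + 5)² = (-25)² = 625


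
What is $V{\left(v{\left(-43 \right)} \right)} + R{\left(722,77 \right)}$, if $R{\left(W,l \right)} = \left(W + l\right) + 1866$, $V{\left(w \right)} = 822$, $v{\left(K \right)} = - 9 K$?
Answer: $3487$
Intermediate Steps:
$R{\left(W,l \right)} = 1866 + W + l$
$V{\left(v{\left(-43 \right)} \right)} + R{\left(722,77 \right)} = 822 + \left(1866 + 722 + 77\right) = 822 + 2665 = 3487$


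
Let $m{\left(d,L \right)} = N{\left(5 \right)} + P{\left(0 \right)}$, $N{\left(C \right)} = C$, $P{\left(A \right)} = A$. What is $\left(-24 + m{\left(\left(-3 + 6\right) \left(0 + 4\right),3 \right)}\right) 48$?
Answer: $-912$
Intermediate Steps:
$m{\left(d,L \right)} = 5$ ($m{\left(d,L \right)} = 5 + 0 = 5$)
$\left(-24 + m{\left(\left(-3 + 6\right) \left(0 + 4\right),3 \right)}\right) 48 = \left(-24 + 5\right) 48 = \left(-19\right) 48 = -912$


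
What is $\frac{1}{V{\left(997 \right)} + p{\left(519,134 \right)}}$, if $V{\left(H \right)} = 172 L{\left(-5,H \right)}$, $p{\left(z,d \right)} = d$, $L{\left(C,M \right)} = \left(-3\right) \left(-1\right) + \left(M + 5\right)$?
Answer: $\frac{1}{172994} \approx 5.7805 \cdot 10^{-6}$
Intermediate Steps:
$L{\left(C,M \right)} = 8 + M$ ($L{\left(C,M \right)} = 3 + \left(5 + M\right) = 8 + M$)
$V{\left(H \right)} = 1376 + 172 H$ ($V{\left(H \right)} = 172 \left(8 + H\right) = 1376 + 172 H$)
$\frac{1}{V{\left(997 \right)} + p{\left(519,134 \right)}} = \frac{1}{\left(1376 + 172 \cdot 997\right) + 134} = \frac{1}{\left(1376 + 171484\right) + 134} = \frac{1}{172860 + 134} = \frac{1}{172994}$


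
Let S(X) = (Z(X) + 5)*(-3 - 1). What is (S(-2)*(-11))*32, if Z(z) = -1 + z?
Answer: 2816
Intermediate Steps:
S(X) = -16 - 4*X (S(X) = ((-1 + X) + 5)*(-3 - 1) = (4 + X)*(-4) = -16 - 4*X)
(S(-2)*(-11))*32 = ((-16 - 4*(-2))*(-11))*32 = ((-16 + 8)*(-11))*32 = -8*(-11)*32 = 88*32 = 2816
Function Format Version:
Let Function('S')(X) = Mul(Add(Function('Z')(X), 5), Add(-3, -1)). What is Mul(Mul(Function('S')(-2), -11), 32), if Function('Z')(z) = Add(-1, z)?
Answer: 2816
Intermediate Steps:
Function('S')(X) = Add(-16, Mul(-4, X)) (Function('S')(X) = Mul(Add(Add(-1, X), 5), Add(-3, -1)) = Mul(Add(4, X), -4) = Add(-16, Mul(-4, X)))
Mul(Mul(Function('S')(-2), -11), 32) = Mul(Mul(Add(-16, Mul(-4, -2)), -11), 32) = Mul(Mul(Add(-16, 8), -11), 32) = Mul(Mul(-8, -11), 32) = Mul(88, 32) = 2816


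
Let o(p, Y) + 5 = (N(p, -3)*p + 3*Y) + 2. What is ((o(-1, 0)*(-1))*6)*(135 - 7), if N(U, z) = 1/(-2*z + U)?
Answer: 12288/5 ≈ 2457.6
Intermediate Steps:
N(U, z) = 1/(U - 2*z)
o(p, Y) = -3 + 3*Y + p/(6 + p) (o(p, Y) = -5 + ((p/(p - 2*(-3)) + 3*Y) + 2) = -5 + ((p/(p + 6) + 3*Y) + 2) = -5 + ((p/(6 + p) + 3*Y) + 2) = -5 + ((3*Y + p/(6 + p)) + 2) = -5 + (2 + 3*Y + p/(6 + p)) = -3 + 3*Y + p/(6 + p))
((o(-1, 0)*(-1))*6)*(135 - 7) = ((((-1 + 3*(-1 + 0)*(6 - 1))/(6 - 1))*(-1))*6)*(135 - 7) = ((((-1 + 3*(-1)*5)/5)*(-1))*6)*128 = ((((-1 - 15)/5)*(-1))*6)*128 = ((((⅕)*(-16))*(-1))*6)*128 = (-16/5*(-1)*6)*128 = ((16/5)*6)*128 = (96/5)*128 = 12288/5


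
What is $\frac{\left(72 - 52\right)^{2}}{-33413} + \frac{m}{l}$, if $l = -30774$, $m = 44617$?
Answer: $- \frac{1503097421}{1028251662} \approx -1.4618$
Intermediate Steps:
$\frac{\left(72 - 52\right)^{2}}{-33413} + \frac{m}{l} = \frac{\left(72 - 52\right)^{2}}{-33413} + \frac{44617}{-30774} = 20^{2} \left(- \frac{1}{33413}\right) + 44617 \left(- \frac{1}{30774}\right) = 400 \left(- \frac{1}{33413}\right) - \frac{44617}{30774} = - \frac{400}{33413} - \frac{44617}{30774} = - \frac{1503097421}{1028251662}$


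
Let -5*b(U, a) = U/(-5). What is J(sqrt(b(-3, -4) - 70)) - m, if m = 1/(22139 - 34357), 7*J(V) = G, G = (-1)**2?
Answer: 12225/85526 ≈ 0.14294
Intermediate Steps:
G = 1
b(U, a) = U/25 (b(U, a) = -U/(5*(-5)) = -U*(-1)/(5*5) = -(-1)*U/25 = U/25)
J(V) = 1/7 (J(V) = (1/7)*1 = 1/7)
m = -1/12218 (m = 1/(-12218) = -1/12218 ≈ -8.1846e-5)
J(sqrt(b(-3, -4) - 70)) - m = 1/7 - 1*(-1/12218) = 1/7 + 1/12218 = 12225/85526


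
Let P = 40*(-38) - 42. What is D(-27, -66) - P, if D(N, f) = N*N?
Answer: 2291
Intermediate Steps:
D(N, f) = N²
P = -1562 (P = -1520 - 42 = -1562)
D(-27, -66) - P = (-27)² - 1*(-1562) = 729 + 1562 = 2291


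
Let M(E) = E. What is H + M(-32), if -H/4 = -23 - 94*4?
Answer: 1564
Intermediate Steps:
H = 1596 (H = -4*(-23 - 94*4) = -4*(-23 - 376) = -4*(-399) = 1596)
H + M(-32) = 1596 - 32 = 1564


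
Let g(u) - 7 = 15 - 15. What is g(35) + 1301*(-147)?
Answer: -191240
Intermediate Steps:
g(u) = 7 (g(u) = 7 + (15 - 15) = 7 + 0 = 7)
g(35) + 1301*(-147) = 7 + 1301*(-147) = 7 - 191247 = -191240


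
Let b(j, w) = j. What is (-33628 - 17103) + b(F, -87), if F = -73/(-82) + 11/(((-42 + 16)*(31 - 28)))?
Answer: -81117671/1599 ≈ -50730.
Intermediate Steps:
F = 1198/1599 (F = -73*(-1/82) + 11/((-26*3)) = 73/82 + 11/(-78) = 73/82 + 11*(-1/78) = 73/82 - 11/78 = 1198/1599 ≈ 0.74922)
(-33628 - 17103) + b(F, -87) = (-33628 - 17103) + 1198/1599 = -50731 + 1198/1599 = -81117671/1599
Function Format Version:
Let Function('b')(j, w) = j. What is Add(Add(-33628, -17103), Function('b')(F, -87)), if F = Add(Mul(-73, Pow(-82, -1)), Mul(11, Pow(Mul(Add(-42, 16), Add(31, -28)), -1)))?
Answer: Rational(-81117671, 1599) ≈ -50730.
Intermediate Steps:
F = Rational(1198, 1599) (F = Add(Mul(-73, Rational(-1, 82)), Mul(11, Pow(Mul(-26, 3), -1))) = Add(Rational(73, 82), Mul(11, Pow(-78, -1))) = Add(Rational(73, 82), Mul(11, Rational(-1, 78))) = Add(Rational(73, 82), Rational(-11, 78)) = Rational(1198, 1599) ≈ 0.74922)
Add(Add(-33628, -17103), Function('b')(F, -87)) = Add(Add(-33628, -17103), Rational(1198, 1599)) = Add(-50731, Rational(1198, 1599)) = Rational(-81117671, 1599)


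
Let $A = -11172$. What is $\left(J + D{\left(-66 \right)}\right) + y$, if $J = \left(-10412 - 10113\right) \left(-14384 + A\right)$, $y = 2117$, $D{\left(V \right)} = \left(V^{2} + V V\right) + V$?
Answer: $524547663$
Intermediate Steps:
$D{\left(V \right)} = V + 2 V^{2}$ ($D{\left(V \right)} = \left(V^{2} + V^{2}\right) + V = 2 V^{2} + V = V + 2 V^{2}$)
$J = 524536900$ ($J = \left(-10412 - 10113\right) \left(-14384 - 11172\right) = \left(-20525\right) \left(-25556\right) = 524536900$)
$\left(J + D{\left(-66 \right)}\right) + y = \left(524536900 - 66 \left(1 + 2 \left(-66\right)\right)\right) + 2117 = \left(524536900 - 66 \left(1 - 132\right)\right) + 2117 = \left(524536900 - -8646\right) + 2117 = \left(524536900 + 8646\right) + 2117 = 524545546 + 2117 = 524547663$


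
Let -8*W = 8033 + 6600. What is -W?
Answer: 14633/8 ≈ 1829.1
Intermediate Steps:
W = -14633/8 (W = -(8033 + 6600)/8 = -⅛*14633 = -14633/8 ≈ -1829.1)
-W = -1*(-14633/8) = 14633/8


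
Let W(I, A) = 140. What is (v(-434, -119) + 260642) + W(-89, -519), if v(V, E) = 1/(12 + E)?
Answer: 27903673/107 ≈ 2.6078e+5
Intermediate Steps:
(v(-434, -119) + 260642) + W(-89, -519) = (1/(12 - 119) + 260642) + 140 = (1/(-107) + 260642) + 140 = (-1/107 + 260642) + 140 = 27888693/107 + 140 = 27903673/107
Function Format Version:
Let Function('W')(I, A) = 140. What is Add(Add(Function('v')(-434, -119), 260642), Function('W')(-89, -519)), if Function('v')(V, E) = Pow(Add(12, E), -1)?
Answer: Rational(27903673, 107) ≈ 2.6078e+5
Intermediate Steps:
Add(Add(Function('v')(-434, -119), 260642), Function('W')(-89, -519)) = Add(Add(Pow(Add(12, -119), -1), 260642), 140) = Add(Add(Pow(-107, -1), 260642), 140) = Add(Add(Rational(-1, 107), 260642), 140) = Add(Rational(27888693, 107), 140) = Rational(27903673, 107)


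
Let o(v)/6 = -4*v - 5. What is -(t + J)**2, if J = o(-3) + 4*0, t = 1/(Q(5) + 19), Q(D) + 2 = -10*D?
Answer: -1918225/1089 ≈ -1761.5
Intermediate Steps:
o(v) = -30 - 24*v (o(v) = 6*(-4*v - 5) = 6*(-5 - 4*v) = -30 - 24*v)
Q(D) = -2 - 10*D
t = -1/33 (t = 1/((-2 - 10*5) + 19) = 1/((-2 - 50) + 19) = 1/(-52 + 19) = 1/(-33) = -1/33 ≈ -0.030303)
J = 42 (J = (-30 - 24*(-3)) + 4*0 = (-30 + 72) + 0 = 42 + 0 = 42)
-(t + J)**2 = -(-1/33 + 42)**2 = -(1385/33)**2 = -1*1918225/1089 = -1918225/1089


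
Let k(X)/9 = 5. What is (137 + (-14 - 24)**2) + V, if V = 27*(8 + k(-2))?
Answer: 3012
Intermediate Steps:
k(X) = 45 (k(X) = 9*5 = 45)
V = 1431 (V = 27*(8 + 45) = 27*53 = 1431)
(137 + (-14 - 24)**2) + V = (137 + (-14 - 24)**2) + 1431 = (137 + (-38)**2) + 1431 = (137 + 1444) + 1431 = 1581 + 1431 = 3012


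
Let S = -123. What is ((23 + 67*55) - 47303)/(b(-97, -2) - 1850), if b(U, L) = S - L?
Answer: 43595/1971 ≈ 22.118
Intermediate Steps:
b(U, L) = -123 - L
((23 + 67*55) - 47303)/(b(-97, -2) - 1850) = ((23 + 67*55) - 47303)/((-123 - 1*(-2)) - 1850) = ((23 + 3685) - 47303)/((-123 + 2) - 1850) = (3708 - 47303)/(-121 - 1850) = -43595/(-1971) = -43595*(-1/1971) = 43595/1971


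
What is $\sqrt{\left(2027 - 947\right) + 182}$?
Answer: $\sqrt{1262} \approx 35.525$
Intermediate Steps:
$\sqrt{\left(2027 - 947\right) + 182} = \sqrt{1080 + 182} = \sqrt{1262}$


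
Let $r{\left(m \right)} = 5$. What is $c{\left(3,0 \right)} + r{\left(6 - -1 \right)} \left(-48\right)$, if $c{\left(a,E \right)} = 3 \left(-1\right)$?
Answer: $-243$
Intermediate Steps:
$c{\left(a,E \right)} = -3$
$c{\left(3,0 \right)} + r{\left(6 - -1 \right)} \left(-48\right) = -3 + 5 \left(-48\right) = -3 - 240 = -243$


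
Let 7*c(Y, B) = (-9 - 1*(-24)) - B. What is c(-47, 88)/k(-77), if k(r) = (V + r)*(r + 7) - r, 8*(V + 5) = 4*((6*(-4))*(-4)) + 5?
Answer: -292/67571 ≈ -0.0043214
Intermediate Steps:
c(Y, B) = 15/7 - B/7 (c(Y, B) = ((-9 - 1*(-24)) - B)/7 = ((-9 + 24) - B)/7 = (15 - B)/7 = 15/7 - B/7)
V = 349/8 (V = -5 + (4*((6*(-4))*(-4)) + 5)/8 = -5 + (4*(-24*(-4)) + 5)/8 = -5 + (4*96 + 5)/8 = -5 + (384 + 5)/8 = -5 + (⅛)*389 = -5 + 389/8 = 349/8 ≈ 43.625)
k(r) = -r + (7 + r)*(349/8 + r) (k(r) = (349/8 + r)*(r + 7) - r = (349/8 + r)*(7 + r) - r = (7 + r)*(349/8 + r) - r = -r + (7 + r)*(349/8 + r))
c(-47, 88)/k(-77) = (15/7 - ⅐*88)/(2443/8 + (-77)² + (397/8)*(-77)) = (15/7 - 88/7)/(2443/8 + 5929 - 30569/8) = -73/(7*9653/4) = -73/7*4/9653 = -292/67571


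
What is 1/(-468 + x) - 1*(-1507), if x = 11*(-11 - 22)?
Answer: 1252316/831 ≈ 1507.0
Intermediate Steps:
x = -363 (x = 11*(-33) = -363)
1/(-468 + x) - 1*(-1507) = 1/(-468 - 363) - 1*(-1507) = 1/(-831) + 1507 = -1/831 + 1507 = 1252316/831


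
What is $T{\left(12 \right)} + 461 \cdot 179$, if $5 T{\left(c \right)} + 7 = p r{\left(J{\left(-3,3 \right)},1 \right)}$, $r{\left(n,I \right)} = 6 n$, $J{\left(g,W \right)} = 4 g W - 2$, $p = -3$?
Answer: $\frac{413272}{5} \approx 82654.0$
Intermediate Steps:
$J{\left(g,W \right)} = -2 + 4 W g$ ($J{\left(g,W \right)} = 4 W g - 2 = -2 + 4 W g$)
$T{\left(c \right)} = \frac{677}{5}$ ($T{\left(c \right)} = - \frac{7}{5} + \frac{\left(-3\right) 6 \left(-2 + 4 \cdot 3 \left(-3\right)\right)}{5} = - \frac{7}{5} + \frac{\left(-3\right) 6 \left(-2 - 36\right)}{5} = - \frac{7}{5} + \frac{\left(-3\right) 6 \left(-38\right)}{5} = - \frac{7}{5} + \frac{\left(-3\right) \left(-228\right)}{5} = - \frac{7}{5} + \frac{1}{5} \cdot 684 = - \frac{7}{5} + \frac{684}{5} = \frac{677}{5}$)
$T{\left(12 \right)} + 461 \cdot 179 = \frac{677}{5} + 461 \cdot 179 = \frac{677}{5} + 82519 = \frac{413272}{5}$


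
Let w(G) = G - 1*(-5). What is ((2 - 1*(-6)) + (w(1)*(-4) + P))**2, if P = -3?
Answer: 361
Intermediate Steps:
w(G) = 5 + G (w(G) = G + 5 = 5 + G)
((2 - 1*(-6)) + (w(1)*(-4) + P))**2 = ((2 - 1*(-6)) + ((5 + 1)*(-4) - 3))**2 = ((2 + 6) + (6*(-4) - 3))**2 = (8 + (-24 - 3))**2 = (8 - 27)**2 = (-19)**2 = 361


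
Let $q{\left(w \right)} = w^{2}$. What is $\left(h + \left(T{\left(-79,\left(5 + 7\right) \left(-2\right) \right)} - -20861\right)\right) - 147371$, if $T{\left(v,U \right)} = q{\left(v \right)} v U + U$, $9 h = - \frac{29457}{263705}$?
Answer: $\frac{3087036736137}{263705} \approx 1.1706 \cdot 10^{7}$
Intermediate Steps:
$h = - \frac{3273}{263705}$ ($h = \frac{\left(-29457\right) \frac{1}{263705}}{9} = \frac{1}{9} \left(- \frac{29457}{263705}\right) = - \frac{3273}{263705} \approx -0.012412$)
$T{\left(v,U \right)} = U + U v^{3}$ ($T{\left(v,U \right)} = v^{2} v U + U = v^{3} U + U = U v^{3} + U = U + U v^{3}$)
$\left(h + \left(T{\left(-79,\left(5 + 7\right) \left(-2\right) \right)} - -20861\right)\right) - 147371 = \left(- \frac{3273}{263705} - \left(-20861 - \left(5 + 7\right) \left(-2\right) \left(1 + \left(-79\right)^{3}\right)\right)\right) - 147371 = \left(- \frac{3273}{263705} + \left(12 \left(-2\right) \left(1 - 493039\right) + 20861\right)\right) - 147371 = \left(- \frac{3273}{263705} + \left(\left(-24\right) \left(-493038\right) + 20861\right)\right) - 147371 = \left(- \frac{3273}{263705} + \left(11832912 + 20861\right)\right) - 147371 = \left(- \frac{3273}{263705} + 11853773\right) - 147371 = \frac{3125899205692}{263705} - 147371 = \frac{3087036736137}{263705}$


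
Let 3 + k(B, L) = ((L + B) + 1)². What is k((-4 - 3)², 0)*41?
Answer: 102377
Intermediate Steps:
k(B, L) = -3 + (1 + B + L)² (k(B, L) = -3 + ((L + B) + 1)² = -3 + ((B + L) + 1)² = -3 + (1 + B + L)²)
k((-4 - 3)², 0)*41 = (-3 + (1 + (-4 - 3)² + 0)²)*41 = (-3 + (1 + (-7)² + 0)²)*41 = (-3 + (1 + 49 + 0)²)*41 = (-3 + 50²)*41 = (-3 + 2500)*41 = 2497*41 = 102377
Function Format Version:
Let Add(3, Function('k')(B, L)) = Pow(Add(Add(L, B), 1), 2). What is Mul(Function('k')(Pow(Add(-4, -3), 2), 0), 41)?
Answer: 102377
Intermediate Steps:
Function('k')(B, L) = Add(-3, Pow(Add(1, B, L), 2)) (Function('k')(B, L) = Add(-3, Pow(Add(Add(L, B), 1), 2)) = Add(-3, Pow(Add(Add(B, L), 1), 2)) = Add(-3, Pow(Add(1, B, L), 2)))
Mul(Function('k')(Pow(Add(-4, -3), 2), 0), 41) = Mul(Add(-3, Pow(Add(1, Pow(Add(-4, -3), 2), 0), 2)), 41) = Mul(Add(-3, Pow(Add(1, Pow(-7, 2), 0), 2)), 41) = Mul(Add(-3, Pow(Add(1, 49, 0), 2)), 41) = Mul(Add(-3, Pow(50, 2)), 41) = Mul(Add(-3, 2500), 41) = Mul(2497, 41) = 102377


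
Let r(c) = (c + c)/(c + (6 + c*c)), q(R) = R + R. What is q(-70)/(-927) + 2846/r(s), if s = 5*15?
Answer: 2508971642/23175 ≈ 1.0826e+5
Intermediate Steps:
s = 75
q(R) = 2*R
r(c) = 2*c/(6 + c + c²) (r(c) = (2*c)/(c + (6 + c²)) = (2*c)/(6 + c + c²) = 2*c/(6 + c + c²))
q(-70)/(-927) + 2846/r(s) = (2*(-70))/(-927) + 2846/((2*75/(6 + 75 + 75²))) = -140*(-1/927) + 2846/((2*75/(6 + 75 + 5625))) = 140/927 + 2846/((2*75/5706)) = 140/927 + 2846/((2*75*(1/5706))) = 140/927 + 2846/(25/951) = 140/927 + 2846*(951/25) = 140/927 + 2706546/25 = 2508971642/23175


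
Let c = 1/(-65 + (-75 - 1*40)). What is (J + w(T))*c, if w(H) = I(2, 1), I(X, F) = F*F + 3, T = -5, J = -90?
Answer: 43/90 ≈ 0.47778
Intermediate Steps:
I(X, F) = 3 + F² (I(X, F) = F² + 3 = 3 + F²)
w(H) = 4 (w(H) = 3 + 1² = 3 + 1 = 4)
c = -1/180 (c = 1/(-65 + (-75 - 40)) = 1/(-65 - 115) = 1/(-180) = -1/180 ≈ -0.0055556)
(J + w(T))*c = (-90 + 4)*(-1/180) = -86*(-1/180) = 43/90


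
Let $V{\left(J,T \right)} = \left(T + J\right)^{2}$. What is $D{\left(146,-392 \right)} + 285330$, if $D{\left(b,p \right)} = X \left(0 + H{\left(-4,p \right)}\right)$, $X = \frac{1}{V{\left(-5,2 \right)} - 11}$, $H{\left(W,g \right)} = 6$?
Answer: $285327$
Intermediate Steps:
$V{\left(J,T \right)} = \left(J + T\right)^{2}$
$X = - \frac{1}{2}$ ($X = \frac{1}{\left(-5 + 2\right)^{2} - 11} = \frac{1}{\left(-3\right)^{2} - 11} = \frac{1}{9 - 11} = \frac{1}{-2} = - \frac{1}{2} \approx -0.5$)
$D{\left(b,p \right)} = -3$ ($D{\left(b,p \right)} = - \frac{0 + 6}{2} = \left(- \frac{1}{2}\right) 6 = -3$)
$D{\left(146,-392 \right)} + 285330 = -3 + 285330 = 285327$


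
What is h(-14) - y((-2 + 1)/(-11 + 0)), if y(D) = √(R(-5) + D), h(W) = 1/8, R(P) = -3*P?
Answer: ⅛ - √1826/11 ≈ -3.7597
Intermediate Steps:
h(W) = ⅛
y(D) = √(15 + D) (y(D) = √(-3*(-5) + D) = √(15 + D))
h(-14) - y((-2 + 1)/(-11 + 0)) = ⅛ - √(15 + (-2 + 1)/(-11 + 0)) = ⅛ - √(15 - 1/(-11)) = ⅛ - √(15 - 1*(-1/11)) = ⅛ - √(15 + 1/11) = ⅛ - √(166/11) = ⅛ - √1826/11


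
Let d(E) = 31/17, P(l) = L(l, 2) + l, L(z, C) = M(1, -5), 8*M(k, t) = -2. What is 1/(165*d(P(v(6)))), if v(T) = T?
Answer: 17/5115 ≈ 0.0033236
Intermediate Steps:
M(k, t) = -¼ (M(k, t) = (⅛)*(-2) = -¼)
L(z, C) = -¼
P(l) = -¼ + l
d(E) = 31/17 (d(E) = 31*(1/17) = 31/17)
1/(165*d(P(v(6)))) = 1/(165*(31/17)) = 1/(5115/17) = 17/5115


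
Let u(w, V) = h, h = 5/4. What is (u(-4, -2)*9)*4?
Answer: 45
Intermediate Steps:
h = 5/4 (h = 5*(¼) = 5/4 ≈ 1.2500)
u(w, V) = 5/4
(u(-4, -2)*9)*4 = ((5/4)*9)*4 = (45/4)*4 = 45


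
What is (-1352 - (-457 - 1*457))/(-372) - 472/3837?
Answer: 250837/237894 ≈ 1.0544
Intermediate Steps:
(-1352 - (-457 - 1*457))/(-372) - 472/3837 = (-1352 - (-457 - 457))*(-1/372) - 472*1/3837 = (-1352 - 1*(-914))*(-1/372) - 472/3837 = (-1352 + 914)*(-1/372) - 472/3837 = -438*(-1/372) - 472/3837 = 73/62 - 472/3837 = 250837/237894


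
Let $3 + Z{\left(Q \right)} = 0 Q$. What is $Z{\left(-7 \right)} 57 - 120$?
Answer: $-291$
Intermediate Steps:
$Z{\left(Q \right)} = -3$ ($Z{\left(Q \right)} = -3 + 0 Q = -3 + 0 = -3$)
$Z{\left(-7 \right)} 57 - 120 = \left(-3\right) 57 - 120 = -171 - 120 = -291$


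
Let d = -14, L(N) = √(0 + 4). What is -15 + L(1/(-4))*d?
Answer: -43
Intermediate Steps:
L(N) = 2 (L(N) = √4 = 2)
-15 + L(1/(-4))*d = -15 + 2*(-14) = -15 - 28 = -43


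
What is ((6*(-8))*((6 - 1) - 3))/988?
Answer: -24/247 ≈ -0.097166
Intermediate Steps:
((6*(-8))*((6 - 1) - 3))/988 = -48*(5 - 3)*(1/988) = -48*2*(1/988) = -96*1/988 = -24/247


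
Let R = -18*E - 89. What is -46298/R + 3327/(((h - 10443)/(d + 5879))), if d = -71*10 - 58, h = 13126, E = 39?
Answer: 1939230923/303179 ≈ 6396.3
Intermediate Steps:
d = -768 (d = -710 - 58 = -768)
R = -791 (R = -18*39 - 89 = -702 - 89 = -791)
-46298/R + 3327/(((h - 10443)/(d + 5879))) = -46298/(-791) + 3327/(((13126 - 10443)/(-768 + 5879))) = -46298*(-1/791) + 3327/((2683/5111)) = 6614/113 + 3327/((2683*(1/5111))) = 6614/113 + 3327/(2683/5111) = 6614/113 + 3327*(5111/2683) = 6614/113 + 17004297/2683 = 1939230923/303179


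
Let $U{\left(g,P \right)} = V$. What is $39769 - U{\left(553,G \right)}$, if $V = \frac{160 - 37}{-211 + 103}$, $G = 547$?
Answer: $\frac{1431725}{36} \approx 39770.0$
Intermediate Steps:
$V = - \frac{41}{36}$ ($V = \frac{123}{-108} = 123 \left(- \frac{1}{108}\right) = - \frac{41}{36} \approx -1.1389$)
$U{\left(g,P \right)} = - \frac{41}{36}$
$39769 - U{\left(553,G \right)} = 39769 - - \frac{41}{36} = 39769 + \frac{41}{36} = \frac{1431725}{36}$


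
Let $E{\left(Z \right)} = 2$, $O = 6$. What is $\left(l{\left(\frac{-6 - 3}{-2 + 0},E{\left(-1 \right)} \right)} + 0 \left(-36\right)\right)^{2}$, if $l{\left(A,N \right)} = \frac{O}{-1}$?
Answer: $36$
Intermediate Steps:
$l{\left(A,N \right)} = -6$ ($l{\left(A,N \right)} = \frac{1}{-1} \cdot 6 = \left(-1\right) 6 = -6$)
$\left(l{\left(\frac{-6 - 3}{-2 + 0},E{\left(-1 \right)} \right)} + 0 \left(-36\right)\right)^{2} = \left(-6 + 0 \left(-36\right)\right)^{2} = \left(-6 + 0\right)^{2} = \left(-6\right)^{2} = 36$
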